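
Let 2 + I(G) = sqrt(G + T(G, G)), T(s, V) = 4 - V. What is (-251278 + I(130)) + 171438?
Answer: -79840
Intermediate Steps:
I(G) = 0 (I(G) = -2 + sqrt(G + (4 - G)) = -2 + sqrt(4) = -2 + 2 = 0)
(-251278 + I(130)) + 171438 = (-251278 + 0) + 171438 = -251278 + 171438 = -79840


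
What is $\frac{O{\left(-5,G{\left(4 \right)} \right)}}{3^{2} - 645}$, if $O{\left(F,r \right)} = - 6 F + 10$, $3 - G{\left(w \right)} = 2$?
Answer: $- \frac{10}{159} \approx -0.062893$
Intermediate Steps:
$G{\left(w \right)} = 1$ ($G{\left(w \right)} = 3 - 2 = 1$)
$O{\left(F,r \right)} = 10 - 6 F$
$\frac{O{\left(-5,G{\left(4 \right)} \right)}}{3^{2} - 645} = \frac{10 - -30}{3^{2} - 645} = \frac{10 + 30}{9 - 645} = \frac{1}{-636} \cdot 40 = \left(- \frac{1}{636}\right) 40 = - \frac{10}{159}$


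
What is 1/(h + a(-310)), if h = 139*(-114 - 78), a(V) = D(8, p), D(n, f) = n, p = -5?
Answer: -1/26680 ≈ -3.7481e-5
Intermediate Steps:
a(V) = 8
h = -26688 (h = 139*(-192) = -26688)
1/(h + a(-310)) = 1/(-26688 + 8) = 1/(-26680) = -1/26680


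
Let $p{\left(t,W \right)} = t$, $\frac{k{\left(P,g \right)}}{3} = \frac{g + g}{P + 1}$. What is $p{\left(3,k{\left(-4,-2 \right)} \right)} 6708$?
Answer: $20124$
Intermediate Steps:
$k{\left(P,g \right)} = \frac{6 g}{1 + P}$ ($k{\left(P,g \right)} = 3 \frac{g + g}{P + 1} = 3 \frac{2 g}{1 + P} = \frac{6 g}{1 + P}$)
$p{\left(3,k{\left(-4,-2 \right)} \right)} 6708 = 3 \cdot 6708 = 20124$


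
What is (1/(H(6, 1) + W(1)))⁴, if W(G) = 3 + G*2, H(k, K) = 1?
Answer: 1/1296 ≈ 0.00077160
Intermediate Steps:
W(G) = 3 + 2*G
(1/(H(6, 1) + W(1)))⁴ = (1/(1 + (3 + 2*1)))⁴ = (1/(1 + (3 + 2)))⁴ = (1/(1 + 5))⁴ = (1/6)⁴ = (⅙)⁴ = 1/1296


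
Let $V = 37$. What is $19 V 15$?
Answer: $10545$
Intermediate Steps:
$19 V 15 = 19 \cdot 37 \cdot 15 = 703 \cdot 15 = 10545$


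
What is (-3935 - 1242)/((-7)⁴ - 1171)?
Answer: -5177/1230 ≈ -4.2089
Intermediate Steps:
(-3935 - 1242)/((-7)⁴ - 1171) = -5177/(2401 - 1171) = -5177/1230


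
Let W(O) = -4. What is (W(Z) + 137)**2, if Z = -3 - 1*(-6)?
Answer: 17689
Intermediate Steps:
Z = 3 (Z = -3 + 6 = 3)
(W(Z) + 137)**2 = (-4 + 137)**2 = 133**2 = 17689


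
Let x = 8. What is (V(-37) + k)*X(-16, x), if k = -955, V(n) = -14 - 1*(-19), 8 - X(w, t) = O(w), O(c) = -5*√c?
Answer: -7600 - 19000*I ≈ -7600.0 - 19000.0*I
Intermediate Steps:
X(w, t) = 8 + 5*√w (X(w, t) = 8 - (-5)*√w = 8 + 5*√w)
V(n) = 5 (V(n) = -14 + 19 = 5)
(V(-37) + k)*X(-16, x) = (5 - 955)*(8 + 5*√(-16)) = -950*(8 + 5*(4*I)) = -950*(8 + 20*I) = -7600 - 19000*I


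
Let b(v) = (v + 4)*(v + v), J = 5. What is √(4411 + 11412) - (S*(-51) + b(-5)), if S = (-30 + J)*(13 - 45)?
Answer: 40790 + √15823 ≈ 40916.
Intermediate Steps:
S = 800 (S = (-30 + 5)*(13 - 45) = -25*(-32) = 800)
b(v) = 2*v*(4 + v) (b(v) = (4 + v)*(2*v) = 2*v*(4 + v))
√(4411 + 11412) - (S*(-51) + b(-5)) = √(4411 + 11412) - (800*(-51) + 2*(-5)*(4 - 5)) = √15823 - (-40800 + 2*(-5)*(-1)) = √15823 - (-40800 + 10) = √15823 - 1*(-40790) = √15823 + 40790 = 40790 + √15823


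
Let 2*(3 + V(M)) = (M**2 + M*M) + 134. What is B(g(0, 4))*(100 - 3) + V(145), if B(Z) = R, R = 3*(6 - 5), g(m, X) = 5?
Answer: 21380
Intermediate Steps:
V(M) = 64 + M**2 (V(M) = -3 + ((M**2 + M*M) + 134)/2 = -3 + ((M**2 + M**2) + 134)/2 = -3 + (2*M**2 + 134)/2 = -3 + (134 + 2*M**2)/2 = -3 + (67 + M**2) = 64 + M**2)
R = 3 (R = 3*1 = 3)
B(Z) = 3
B(g(0, 4))*(100 - 3) + V(145) = 3*(100 - 3) + (64 + 145**2) = 3*97 + (64 + 21025) = 291 + 21089 = 21380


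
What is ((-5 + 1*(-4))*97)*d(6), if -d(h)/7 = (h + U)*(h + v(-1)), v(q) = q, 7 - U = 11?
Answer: 61110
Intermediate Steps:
U = -4 (U = 7 - 1*11 = 7 - 11 = -4)
d(h) = -7*(-1 + h)*(-4 + h) (d(h) = -7*(h - 4)*(h - 1) = -7*(-4 + h)*(-1 + h) = -7*(-1 + h)*(-4 + h))
((-5 + 1*(-4))*97)*d(6) = ((-5 + 1*(-4))*97)*(-28 - 7*6**2 + 35*6) = ((-5 - 4)*97)*(-28 - 7*36 + 210) = (-9*97)*(-28 - 252 + 210) = -873*(-70) = 61110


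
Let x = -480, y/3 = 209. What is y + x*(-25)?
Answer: 12627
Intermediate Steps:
y = 627 (y = 3*209 = 627)
y + x*(-25) = 627 - 480*(-25) = 627 + 12000 = 12627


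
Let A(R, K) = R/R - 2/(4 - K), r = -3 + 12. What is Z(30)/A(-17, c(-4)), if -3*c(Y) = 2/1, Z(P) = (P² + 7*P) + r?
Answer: 7833/4 ≈ 1958.3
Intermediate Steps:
r = 9
Z(P) = 9 + P² + 7*P (Z(P) = (P² + 7*P) + 9 = 9 + P² + 7*P)
c(Y) = -⅔ (c(Y) = -2/(3*1) = -2/3 = -⅓*2 = -⅔)
A(R, K) = 1 - 2/(4 - K)
Z(30)/A(-17, c(-4)) = (9 + 30² + 7*30)/(((-2 - ⅔)/(-4 - ⅔))) = (9 + 900 + 210)/((-8/3/(-14/3))) = 1119/((-3/14*(-8/3))) = 1119/(4/7) = 1119*(7/4) = 7833/4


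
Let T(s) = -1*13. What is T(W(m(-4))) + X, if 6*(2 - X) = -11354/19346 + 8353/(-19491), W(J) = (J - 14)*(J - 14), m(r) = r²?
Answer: -6125978131/565609329 ≈ -10.831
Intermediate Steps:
W(J) = (-14 + J)² (W(J) = (-14 + J)*(-14 + J) = (-14 + J)²)
T(s) = -13
X = 1226943146/565609329 (X = 2 - (-11354/19346 + 8353/(-19491))/6 = 2 - (-11354*1/19346 + 8353*(-1/19491))/6 = 2 - (-5677/9673 - 8353/19491)/6 = 2 - ⅙*(-191448976/188536443) = 2 + 95724488/565609329 = 1226943146/565609329 ≈ 2.1692)
T(W(m(-4))) + X = -13 + 1226943146/565609329 = -6125978131/565609329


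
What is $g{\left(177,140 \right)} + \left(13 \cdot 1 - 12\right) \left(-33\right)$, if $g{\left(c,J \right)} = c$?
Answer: $144$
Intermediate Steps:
$g{\left(177,140 \right)} + \left(13 \cdot 1 - 12\right) \left(-33\right) = 177 + \left(13 \cdot 1 - 12\right) \left(-33\right) = 177 + \left(13 - 12\right) \left(-33\right) = 177 + 1 \left(-33\right) = 177 - 33 = 144$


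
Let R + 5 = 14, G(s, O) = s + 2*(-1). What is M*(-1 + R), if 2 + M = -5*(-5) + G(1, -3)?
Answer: 176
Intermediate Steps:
G(s, O) = -2 + s (G(s, O) = s - 2 = -2 + s)
R = 9 (R = -5 + 14 = 9)
M = 22 (M = -2 + (-5*(-5) + (-2 + 1)) = -2 + (25 - 1) = -2 + 24 = 22)
M*(-1 + R) = 22*(-1 + 9) = 22*8 = 176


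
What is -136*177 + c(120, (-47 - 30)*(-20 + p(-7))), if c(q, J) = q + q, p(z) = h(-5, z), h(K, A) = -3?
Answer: -23832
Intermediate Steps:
p(z) = -3
c(q, J) = 2*q
-136*177 + c(120, (-47 - 30)*(-20 + p(-7))) = -136*177 + 2*120 = -24072 + 240 = -23832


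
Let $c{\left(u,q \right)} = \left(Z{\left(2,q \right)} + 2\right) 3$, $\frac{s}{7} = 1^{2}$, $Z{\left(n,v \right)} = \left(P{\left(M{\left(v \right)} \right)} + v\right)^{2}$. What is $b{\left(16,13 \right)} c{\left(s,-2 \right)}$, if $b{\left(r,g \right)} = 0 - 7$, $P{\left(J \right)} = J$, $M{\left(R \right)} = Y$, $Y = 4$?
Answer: $-126$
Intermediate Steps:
$M{\left(R \right)} = 4$
$Z{\left(n,v \right)} = \left(4 + v\right)^{2}$
$b{\left(r,g \right)} = -7$
$s = 7$ ($s = 7 \cdot 1^{2} = 7 \cdot 1 = 7$)
$c{\left(u,q \right)} = 6 + 3 \left(4 + q\right)^{2}$ ($c{\left(u,q \right)} = \left(\left(4 + q\right)^{2} + 2\right) 3 = \left(2 + \left(4 + q\right)^{2}\right) 3 = 6 + 3 \left(4 + q\right)^{2}$)
$b{\left(16,13 \right)} c{\left(s,-2 \right)} = - 7 \left(6 + 3 \left(4 - 2\right)^{2}\right) = - 7 \left(6 + 3 \cdot 2^{2}\right) = - 7 \left(6 + 3 \cdot 4\right) = - 7 \left(6 + 12\right) = \left(-7\right) 18 = -126$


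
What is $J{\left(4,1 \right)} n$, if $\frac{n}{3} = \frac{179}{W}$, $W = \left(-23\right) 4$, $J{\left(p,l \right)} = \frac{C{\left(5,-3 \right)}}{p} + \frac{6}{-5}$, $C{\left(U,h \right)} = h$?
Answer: $\frac{20943}{1840} \approx 11.382$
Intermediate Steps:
$J{\left(p,l \right)} = - \frac{6}{5} - \frac{3}{p}$ ($J{\left(p,l \right)} = - \frac{3}{p} + \frac{6}{-5} = - \frac{3}{p} + 6 \left(- \frac{1}{5}\right) = - \frac{3}{p} - \frac{6}{5} = - \frac{6}{5} - \frac{3}{p}$)
$W = -92$
$n = - \frac{537}{92}$ ($n = 3 \frac{179}{-92} = 3 \cdot 179 \left(- \frac{1}{92}\right) = 3 \left(- \frac{179}{92}\right) = - \frac{537}{92} \approx -5.837$)
$J{\left(4,1 \right)} n = \left(- \frac{6}{5} - \frac{3}{4}\right) \left(- \frac{537}{92}\right) = \left(- \frac{39}{20}\right) \left(- \frac{537}{92}\right) = \frac{20943}{1840}$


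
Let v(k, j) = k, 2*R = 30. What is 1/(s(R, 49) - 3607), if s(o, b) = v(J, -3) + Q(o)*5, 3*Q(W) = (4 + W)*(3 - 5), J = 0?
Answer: -3/11011 ≈ -0.00027245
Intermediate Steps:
R = 15 (R = (½)*30 = 15)
Q(W) = -8/3 - 2*W/3 (Q(W) = ((4 + W)*(3 - 5))/3 = ((4 + W)*(-2))/3 = (-8 - 2*W)/3 = -8/3 - 2*W/3)
s(o, b) = -40/3 - 10*o/3 (s(o, b) = 0 + (-8/3 - 2*o/3)*5 = 0 + (-40/3 - 10*o/3) = -40/3 - 10*o/3)
1/(s(R, 49) - 3607) = 1/((-40/3 - 10/3*15) - 3607) = 1/((-40/3 - 50) - 3607) = 1/(-190/3 - 3607) = 1/(-11011/3) = -3/11011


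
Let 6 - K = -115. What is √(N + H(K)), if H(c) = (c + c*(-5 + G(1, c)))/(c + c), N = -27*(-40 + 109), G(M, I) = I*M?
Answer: 3*I*√802/2 ≈ 42.479*I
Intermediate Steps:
K = 121 (K = 6 - 1*(-115) = 6 + 115 = 121)
N = -1863 (N = -27*69 = -1863)
H(c) = (c + c*(-5 + c))/(2*c) (H(c) = (c + c*(-5 + c*1))/(c + c) = (c + c*(-5 + c))/((2*c)) = (c + c*(-5 + c))*(1/(2*c)) = (c + c*(-5 + c))/(2*c))
√(N + H(K)) = √(-1863 + (-2 + (½)*121)) = √(-1863 + (-2 + 121/2)) = √(-1863 + 117/2) = √(-3609/2) = 3*I*√802/2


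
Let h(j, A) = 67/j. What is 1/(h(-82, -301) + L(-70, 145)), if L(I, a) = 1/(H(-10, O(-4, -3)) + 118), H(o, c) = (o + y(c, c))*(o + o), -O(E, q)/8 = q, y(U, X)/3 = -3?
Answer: -10209/8321 ≈ -1.2269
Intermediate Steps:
y(U, X) = -9 (y(U, X) = 3*(-3) = -9)
O(E, q) = -8*q
H(o, c) = 2*o*(-9 + o) (H(o, c) = (o - 9)*(o + o) = (-9 + o)*(2*o) = 2*o*(-9 + o))
L(I, a) = 1/498 (L(I, a) = 1/(2*(-10)*(-9 - 10) + 118) = 1/(2*(-10)*(-19) + 118) = 1/(380 + 118) = 1/498)
1/(h(-82, -301) + L(-70, 145)) = 1/(67/(-82) + 1/498) = 1/(67*(-1/82) + 1/498) = 1/(-67/82 + 1/498) = 1/(-8321/10209) = -10209/8321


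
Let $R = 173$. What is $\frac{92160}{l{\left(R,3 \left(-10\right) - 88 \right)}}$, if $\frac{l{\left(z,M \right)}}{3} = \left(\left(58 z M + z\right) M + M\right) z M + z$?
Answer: $- \frac{30720}{2851690533803} \approx -1.0773 \cdot 10^{-8}$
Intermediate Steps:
$l{\left(z,M \right)} = 3 z + 3 M z \left(M + M \left(z + 58 M z\right)\right)$ ($l{\left(z,M \right)} = 3 \left(\left(\left(58 z M + z\right) M + M\right) z M + z\right) = 3 \left(\left(\left(58 M z + z\right) M + M\right) z M + z\right) = 3 \left(\left(\left(z + 58 M z\right) M + M\right) z M + z\right) = 3 \left(\left(M \left(z + 58 M z\right) + M\right) z M + z\right) = 3 \left(\left(M + M \left(z + 58 M z\right)\right) z M + z\right) = 3 \left(z \left(M + M \left(z + 58 M z\right)\right) M + z\right) = 3 \left(M z \left(M + M \left(z + 58 M z\right)\right) + z\right) = 3 \left(z + M z \left(M + M \left(z + 58 M z\right)\right)\right) = 3 z + 3 M z \left(M + M \left(z + 58 M z\right)\right)$)
$\frac{92160}{l{\left(R,3 \left(-10\right) - 88 \right)}} = \frac{92160}{3 \cdot 173 \left(1 + \left(3 \left(-10\right) - 88\right)^{2} + 173 \left(3 \left(-10\right) - 88\right)^{2} + 58 \cdot 173 \left(3 \left(-10\right) - 88\right)^{3}\right)} = \frac{92160}{3 \cdot 173 \left(1 + \left(-30 - 88\right)^{2} + 173 \left(-30 - 88\right)^{2} + 58 \cdot 173 \left(-30 - 88\right)^{3}\right)} = \frac{92160}{3 \cdot 173 \left(1 + \left(-118\right)^{2} + 173 \left(-118\right)^{2} + 58 \cdot 173 \left(-118\right)^{3}\right)} = \frac{92160}{3 \cdot 173 \left(1 + 13924 + 173 \cdot 13924 + 58 \cdot 173 \left(-1643032\right)\right)} = \frac{92160}{3 \cdot 173 \left(1 + 13924 + 2408852 - 16486183088\right)} = \frac{92160}{3 \cdot 173 \left(-16483760311\right)} = \frac{92160}{-8555071601409} = 92160 \left(- \frac{1}{8555071601409}\right) = - \frac{30720}{2851690533803}$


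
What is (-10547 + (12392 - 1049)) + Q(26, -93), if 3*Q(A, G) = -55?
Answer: 2333/3 ≈ 777.67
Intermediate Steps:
Q(A, G) = -55/3 (Q(A, G) = (⅓)*(-55) = -55/3)
(-10547 + (12392 - 1049)) + Q(26, -93) = (-10547 + (12392 - 1049)) - 55/3 = (-10547 + 11343) - 55/3 = 796 - 55/3 = 2333/3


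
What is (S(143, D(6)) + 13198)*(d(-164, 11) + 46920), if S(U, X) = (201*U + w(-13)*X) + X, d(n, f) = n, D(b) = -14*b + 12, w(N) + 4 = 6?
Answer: 1950894100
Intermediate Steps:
w(N) = 2 (w(N) = -4 + 6 = 2)
D(b) = 12 - 14*b
S(U, X) = 3*X + 201*U (S(U, X) = (201*U + 2*X) + X = (2*X + 201*U) + X = 3*X + 201*U)
(S(143, D(6)) + 13198)*(d(-164, 11) + 46920) = ((3*(12 - 14*6) + 201*143) + 13198)*(-164 + 46920) = ((3*(12 - 84) + 28743) + 13198)*46756 = ((3*(-72) + 28743) + 13198)*46756 = ((-216 + 28743) + 13198)*46756 = (28527 + 13198)*46756 = 41725*46756 = 1950894100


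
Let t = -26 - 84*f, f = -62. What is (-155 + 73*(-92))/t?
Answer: -6871/5182 ≈ -1.3259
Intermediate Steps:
t = 5182 (t = -26 - 84*(-62) = -26 + 5208 = 5182)
(-155 + 73*(-92))/t = (-155 + 73*(-92))/5182 = (-155 - 6716)*(1/5182) = -6871*1/5182 = -6871/5182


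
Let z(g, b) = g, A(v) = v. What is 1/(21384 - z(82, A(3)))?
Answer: 1/21302 ≈ 4.6944e-5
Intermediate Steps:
1/(21384 - z(82, A(3))) = 1/(21384 - 1*82) = 1/(21384 - 82) = 1/21302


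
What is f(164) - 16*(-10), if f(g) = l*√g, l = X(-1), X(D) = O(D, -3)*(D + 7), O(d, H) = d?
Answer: 160 - 12*√41 ≈ 83.162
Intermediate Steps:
X(D) = D*(7 + D) (X(D) = D*(D + 7) = D*(7 + D))
l = -6 (l = -(7 - 1) = -1*6 = -6)
f(g) = -6*√g
f(164) - 16*(-10) = -12*√41 - 16*(-10) = -12*√41 + 160 = 160 - 12*√41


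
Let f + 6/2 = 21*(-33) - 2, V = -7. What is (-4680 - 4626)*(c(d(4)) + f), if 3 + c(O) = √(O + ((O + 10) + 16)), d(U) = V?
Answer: 6523506 - 18612*√3 ≈ 6.4913e+6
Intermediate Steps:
d(U) = -7
f = -698 (f = -3 + (21*(-33) - 2) = -3 + (-693 - 2) = -3 - 695 = -698)
c(O) = -3 + √(26 + 2*O) (c(O) = -3 + √(O + ((O + 10) + 16)) = -3 + √(O + ((10 + O) + 16)) = -3 + √(O + (26 + O)) = -3 + √(26 + 2*O))
(-4680 - 4626)*(c(d(4)) + f) = (-4680 - 4626)*((-3 + √(26 + 2*(-7))) - 698) = -9306*((-3 + √(26 - 14)) - 698) = -9306*((-3 + √12) - 698) = -9306*((-3 + 2*√3) - 698) = -9306*(-701 + 2*√3) = 6523506 - 18612*√3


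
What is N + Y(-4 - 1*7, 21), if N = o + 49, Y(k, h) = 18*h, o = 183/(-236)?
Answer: 100589/236 ≈ 426.22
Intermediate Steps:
o = -183/236 (o = 183*(-1/236) = -183/236 ≈ -0.77542)
N = 11381/236 (N = -183/236 + 49 = 11381/236 ≈ 48.225)
N + Y(-4 - 1*7, 21) = 11381/236 + 18*21 = 11381/236 + 378 = 100589/236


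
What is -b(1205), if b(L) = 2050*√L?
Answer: -2050*√1205 ≈ -71162.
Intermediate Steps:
-b(1205) = -2050*√1205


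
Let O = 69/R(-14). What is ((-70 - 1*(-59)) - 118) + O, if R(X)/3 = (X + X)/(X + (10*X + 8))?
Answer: -127/14 ≈ -9.0714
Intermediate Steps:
R(X) = 6*X/(8 + 11*X) (R(X) = 3*((X + X)/(X + (10*X + 8))) = 3*((2*X)/(X + (8 + 10*X))) = 3*((2*X)/(8 + 11*X)) = 3*(2*X/(8 + 11*X)) = 6*X/(8 + 11*X))
O = 1679/14 (O = 69/((6*(-14)/(8 + 11*(-14)))) = 69/((6*(-14)/(8 - 154))) = 69/((6*(-14)/(-146))) = 69/((6*(-14)*(-1/146))) = 69/(42/73) = 69*(73/42) = 1679/14 ≈ 119.93)
((-70 - 1*(-59)) - 118) + O = ((-70 - 1*(-59)) - 118) + 1679/14 = ((-70 + 59) - 118) + 1679/14 = (-11 - 118) + 1679/14 = -129 + 1679/14 = -127/14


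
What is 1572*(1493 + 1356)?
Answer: 4478628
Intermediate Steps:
1572*(1493 + 1356) = 1572*2849 = 4478628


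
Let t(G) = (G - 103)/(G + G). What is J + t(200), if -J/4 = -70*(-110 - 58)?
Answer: -18815903/400 ≈ -47040.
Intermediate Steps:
J = -47040 (J = -(-280)*(-110 - 58) = -(-280)*(-168) = -4*11760 = -47040)
t(G) = (-103 + G)/(2*G) (t(G) = (-103 + G)/((2*G)) = (-103 + G)*(1/(2*G)) = (-103 + G)/(2*G))
J + t(200) = -47040 + (½)*(-103 + 200)/200 = -47040 + (½)*(1/200)*97 = -47040 + 97/400 = -18815903/400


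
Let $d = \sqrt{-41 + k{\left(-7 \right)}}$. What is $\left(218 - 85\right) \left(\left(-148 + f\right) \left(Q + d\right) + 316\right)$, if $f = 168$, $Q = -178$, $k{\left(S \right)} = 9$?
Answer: $-431452 + 10640 i \sqrt{2} \approx -4.3145 \cdot 10^{5} + 15047.0 i$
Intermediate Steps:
$d = 4 i \sqrt{2}$ ($d = \sqrt{-41 + 9} = \sqrt{-32} = 4 i \sqrt{2} \approx 5.6569 i$)
$\left(218 - 85\right) \left(\left(-148 + f\right) \left(Q + d\right) + 316\right) = \left(218 - 85\right) \left(\left(-148 + 168\right) \left(-178 + 4 i \sqrt{2}\right) + 316\right) = \left(218 - 85\right) \left(20 \left(-178 + 4 i \sqrt{2}\right) + 316\right) = 133 \left(\left(-3560 + 80 i \sqrt{2}\right) + 316\right) = 133 \left(-3244 + 80 i \sqrt{2}\right) = -431452 + 10640 i \sqrt{2}$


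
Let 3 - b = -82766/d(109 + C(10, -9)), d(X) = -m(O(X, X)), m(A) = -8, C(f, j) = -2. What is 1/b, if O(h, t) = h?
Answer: 4/41395 ≈ 9.6630e-5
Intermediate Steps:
d(X) = 8 (d(X) = -1*(-8) = 8)
b = 41395/4 (b = 3 - (-82766)/8 = 3 - 1*(-41383/4) = 3 + 41383/4 = 41395/4 ≈ 10349.)
1/b = 1/(41395/4) = 4/41395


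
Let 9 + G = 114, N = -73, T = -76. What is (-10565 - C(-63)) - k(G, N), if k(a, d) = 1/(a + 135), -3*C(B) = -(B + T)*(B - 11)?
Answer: -3358481/240 ≈ -13994.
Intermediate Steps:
G = 105 (G = -9 + 114 = 105)
C(B) = (-76 + B)*(-11 + B)/3 (C(B) = -(-1)*(B - 76)*(B - 11)/3 = -(-1)*(-76 + B)*(-11 + B)/3 = (-76 + B)*(-11 + B)/3)
k(a, d) = 1/(135 + a)
(-10565 - C(-63)) - k(G, N) = (-10565 - (836/3 - 29*(-63) + (⅓)*(-63)²)) - 1/(135 + 105) = (-10565 - (836/3 + 1827 + (⅓)*3969)) - 1/240 = (-10565 - (836/3 + 1827 + 1323)) - 1*1/240 = (-10565 - 1*10286/3) - 1/240 = (-10565 - 10286/3) - 1/240 = -41981/3 - 1/240 = -3358481/240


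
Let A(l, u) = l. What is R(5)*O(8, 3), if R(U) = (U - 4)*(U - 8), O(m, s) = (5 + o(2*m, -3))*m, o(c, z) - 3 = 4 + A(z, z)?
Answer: -216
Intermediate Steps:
o(c, z) = 7 + z (o(c, z) = 3 + (4 + z) = 7 + z)
O(m, s) = 9*m (O(m, s) = (5 + (7 - 3))*m = (5 + 4)*m = 9*m)
R(U) = (-8 + U)*(-4 + U) (R(U) = (-4 + U)*(-8 + U) = (-8 + U)*(-4 + U))
R(5)*O(8, 3) = (32 + 5² - 12*5)*(9*8) = (32 + 25 - 60)*72 = -3*72 = -216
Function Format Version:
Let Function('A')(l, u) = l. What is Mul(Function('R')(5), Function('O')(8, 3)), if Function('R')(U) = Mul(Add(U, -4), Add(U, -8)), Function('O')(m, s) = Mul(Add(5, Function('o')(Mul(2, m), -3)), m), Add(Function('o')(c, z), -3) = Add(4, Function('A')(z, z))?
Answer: -216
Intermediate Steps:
Function('o')(c, z) = Add(7, z) (Function('o')(c, z) = Add(3, Add(4, z)) = Add(7, z))
Function('O')(m, s) = Mul(9, m) (Function('O')(m, s) = Mul(Add(5, Add(7, -3)), m) = Mul(Add(5, 4), m) = Mul(9, m))
Function('R')(U) = Mul(Add(-8, U), Add(-4, U)) (Function('R')(U) = Mul(Add(-4, U), Add(-8, U)) = Mul(Add(-8, U), Add(-4, U)))
Mul(Function('R')(5), Function('O')(8, 3)) = Mul(Add(32, Pow(5, 2), Mul(-12, 5)), Mul(9, 8)) = Mul(Add(32, 25, -60), 72) = Mul(-3, 72) = -216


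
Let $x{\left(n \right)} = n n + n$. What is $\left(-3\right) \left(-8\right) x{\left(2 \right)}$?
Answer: $144$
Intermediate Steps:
$x{\left(n \right)} = n + n^{2}$ ($x{\left(n \right)} = n^{2} + n = n + n^{2}$)
$\left(-3\right) \left(-8\right) x{\left(2 \right)} = \left(-3\right) \left(-8\right) 2 \left(1 + 2\right) = 24 \cdot 2 \cdot 3 = 24 \cdot 6 = 144$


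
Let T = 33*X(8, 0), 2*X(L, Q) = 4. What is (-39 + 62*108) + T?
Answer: 6723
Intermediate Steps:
X(L, Q) = 2 (X(L, Q) = (1/2)*4 = 2)
T = 66 (T = 33*2 = 66)
(-39 + 62*108) + T = (-39 + 62*108) + 66 = (-39 + 6696) + 66 = 6657 + 66 = 6723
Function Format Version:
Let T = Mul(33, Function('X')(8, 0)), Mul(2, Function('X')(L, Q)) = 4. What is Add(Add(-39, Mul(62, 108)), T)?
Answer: 6723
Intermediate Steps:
Function('X')(L, Q) = 2 (Function('X')(L, Q) = Mul(Rational(1, 2), 4) = 2)
T = 66 (T = Mul(33, 2) = 66)
Add(Add(-39, Mul(62, 108)), T) = Add(Add(-39, Mul(62, 108)), 66) = Add(Add(-39, 6696), 66) = Add(6657, 66) = 6723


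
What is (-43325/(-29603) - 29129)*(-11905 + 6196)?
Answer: 4922656395558/29603 ≈ 1.6629e+8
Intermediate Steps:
(-43325/(-29603) - 29129)*(-11905 + 6196) = (-43325*(-1/29603) - 29129)*(-5709) = (43325/29603 - 29129)*(-5709) = -862262462/29603*(-5709) = 4922656395558/29603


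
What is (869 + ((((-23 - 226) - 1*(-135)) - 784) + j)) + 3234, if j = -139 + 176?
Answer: 3242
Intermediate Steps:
j = 37
(869 + ((((-23 - 226) - 1*(-135)) - 784) + j)) + 3234 = (869 + ((((-23 - 226) - 1*(-135)) - 784) + 37)) + 3234 = (869 + (((-249 + 135) - 784) + 37)) + 3234 = (869 + ((-114 - 784) + 37)) + 3234 = (869 + (-898 + 37)) + 3234 = (869 - 861) + 3234 = 8 + 3234 = 3242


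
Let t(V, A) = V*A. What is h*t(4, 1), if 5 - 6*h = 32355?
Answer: -64700/3 ≈ -21567.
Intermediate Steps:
h = -16175/3 (h = ⅚ - ⅙*32355 = ⅚ - 10785/2 = -16175/3 ≈ -5391.7)
t(V, A) = A*V
h*t(4, 1) = -16175*4/3 = -16175/3*4 = -64700/3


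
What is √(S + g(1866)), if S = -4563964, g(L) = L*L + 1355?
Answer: I*√1080653 ≈ 1039.5*I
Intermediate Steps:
g(L) = 1355 + L² (g(L) = L² + 1355 = 1355 + L²)
√(S + g(1866)) = √(-4563964 + (1355 + 1866²)) = √(-4563964 + (1355 + 3481956)) = √(-4563964 + 3483311) = √(-1080653) = I*√1080653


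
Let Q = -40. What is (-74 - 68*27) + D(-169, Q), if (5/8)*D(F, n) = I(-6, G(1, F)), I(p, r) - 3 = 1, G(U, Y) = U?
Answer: -9518/5 ≈ -1903.6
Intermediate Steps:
I(p, r) = 4 (I(p, r) = 3 + 1 = 4)
D(F, n) = 32/5 (D(F, n) = (8/5)*4 = 32/5)
(-74 - 68*27) + D(-169, Q) = (-74 - 68*27) + 32/5 = (-74 - 1836) + 32/5 = -1910 + 32/5 = -9518/5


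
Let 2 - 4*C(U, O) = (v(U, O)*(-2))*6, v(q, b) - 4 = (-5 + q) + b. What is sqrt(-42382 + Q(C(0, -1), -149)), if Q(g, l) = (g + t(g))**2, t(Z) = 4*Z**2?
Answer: I*sqrt(116167)/2 ≈ 170.42*I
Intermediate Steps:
v(q, b) = -1 + b + q (v(q, b) = 4 + ((-5 + q) + b) = 4 + (-5 + b + q) = -1 + b + q)
C(U, O) = -5/2 + 3*O + 3*U (C(U, O) = 1/2 - (-1 + O + U)*(-2)*6/4 = 1/2 - (2 - 2*O - 2*U)*6/4 = 1/2 - (12 - 12*O - 12*U)/4 = 1/2 + (-3 + 3*O + 3*U) = -5/2 + 3*O + 3*U)
Q(g, l) = (g + 4*g**2)**2
sqrt(-42382 + Q(C(0, -1), -149)) = sqrt(-42382 + (-5/2 + 3*(-1) + 3*0)**2*(1 + 4*(-5/2 + 3*(-1) + 3*0))**2) = sqrt(-42382 + (-5/2 - 3 + 0)**2*(1 + 4*(-5/2 - 3 + 0))**2) = sqrt(-42382 + (-11/2)**2*(1 + 4*(-11/2))**2) = sqrt(-42382 + 121*(1 - 22)**2/4) = sqrt(-42382 + (121/4)*(-21)**2) = sqrt(-42382 + (121/4)*441) = sqrt(-42382 + 53361/4) = sqrt(-116167/4) = I*sqrt(116167)/2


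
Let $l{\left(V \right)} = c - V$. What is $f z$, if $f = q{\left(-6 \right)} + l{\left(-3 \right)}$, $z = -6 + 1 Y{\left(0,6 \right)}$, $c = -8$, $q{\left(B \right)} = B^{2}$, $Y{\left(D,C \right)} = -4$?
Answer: $-310$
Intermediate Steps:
$l{\left(V \right)} = -8 - V$
$z = -10$ ($z = -6 + 1 \left(-4\right) = -6 - 4 = -10$)
$f = 31$ ($f = \left(-6\right)^{2} - 5 = 36 + \left(-8 + 3\right) = 36 - 5 = 31$)
$f z = 31 \left(-10\right) = -310$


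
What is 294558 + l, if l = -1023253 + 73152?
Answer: -655543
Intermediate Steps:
l = -950101
294558 + l = 294558 - 950101 = -655543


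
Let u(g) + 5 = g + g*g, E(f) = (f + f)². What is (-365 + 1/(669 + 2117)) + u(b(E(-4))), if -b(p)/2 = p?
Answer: 44258397/2786 ≈ 15886.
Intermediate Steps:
E(f) = 4*f² (E(f) = (2*f)² = 4*f²)
b(p) = -2*p
u(g) = -5 + g + g² (u(g) = -5 + (g + g*g) = -5 + (g + g²) = -5 + g + g²)
(-365 + 1/(669 + 2117)) + u(b(E(-4))) = (-365 + 1/(669 + 2117)) + (-5 - 8*(-4)² + (-8*(-4)²)²) = (-365 + 1/2786) + (-5 - 8*16 + (-8*16)²) = (-365 + 1/2786) + (-5 - 2*64 + (-2*64)²) = -1016889/2786 + (-5 - 128 + (-128)²) = -1016889/2786 + (-5 - 128 + 16384) = -1016889/2786 + 16251 = 44258397/2786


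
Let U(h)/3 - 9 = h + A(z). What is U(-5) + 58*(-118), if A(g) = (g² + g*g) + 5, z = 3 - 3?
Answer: -6817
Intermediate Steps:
z = 0
A(g) = 5 + 2*g² (A(g) = (g² + g²) + 5 = 2*g² + 5 = 5 + 2*g²)
U(h) = 42 + 3*h (U(h) = 27 + 3*(h + (5 + 2*0²)) = 27 + 3*(h + (5 + 2*0)) = 27 + 3*(h + (5 + 0)) = 27 + 3*(h + 5) = 27 + 3*(5 + h) = 27 + (15 + 3*h) = 42 + 3*h)
U(-5) + 58*(-118) = (42 + 3*(-5)) + 58*(-118) = (42 - 15) - 6844 = 27 - 6844 = -6817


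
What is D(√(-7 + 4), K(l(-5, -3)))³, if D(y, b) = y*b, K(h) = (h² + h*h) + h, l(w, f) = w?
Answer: -273375*I*√3 ≈ -4.735e+5*I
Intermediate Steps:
K(h) = h + 2*h² (K(h) = (h² + h²) + h = 2*h² + h = h + 2*h²)
D(y, b) = b*y
D(√(-7 + 4), K(l(-5, -3)))³ = ((-5*(1 + 2*(-5)))*√(-7 + 4))³ = ((-5*(1 - 10))*√(-3))³ = ((-5*(-9))*(I*√3))³ = (45*(I*√3))³ = (45*I*√3)³ = -273375*I*√3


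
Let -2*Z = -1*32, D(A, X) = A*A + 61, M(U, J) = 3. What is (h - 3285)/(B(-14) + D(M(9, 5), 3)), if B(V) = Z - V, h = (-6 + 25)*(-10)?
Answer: -139/4 ≈ -34.750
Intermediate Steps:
h = -190 (h = 19*(-10) = -190)
D(A, X) = 61 + A² (D(A, X) = A² + 61 = 61 + A²)
Z = 16 (Z = -(-1)*32/2 = -½*(-32) = 16)
B(V) = 16 - V
(h - 3285)/(B(-14) + D(M(9, 5), 3)) = (-190 - 3285)/((16 - 1*(-14)) + (61 + 3²)) = -3475/((16 + 14) + (61 + 9)) = -3475/(30 + 70) = -3475/100 = -3475*1/100 = -139/4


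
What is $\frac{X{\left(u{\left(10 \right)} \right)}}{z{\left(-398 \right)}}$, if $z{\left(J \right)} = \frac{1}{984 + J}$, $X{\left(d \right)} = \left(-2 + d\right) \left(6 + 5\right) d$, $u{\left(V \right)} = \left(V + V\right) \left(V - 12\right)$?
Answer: $10829280$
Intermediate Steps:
$u{\left(V \right)} = 2 V \left(-12 + V\right)$
$X{\left(d \right)} = d \left(-22 + 11 d\right)$ ($X{\left(d \right)} = \left(-2 + d\right) 11 d = \left(-22 + 11 d\right) d = d \left(-22 + 11 d\right)$)
$\frac{X{\left(u{\left(10 \right)} \right)}}{z{\left(-398 \right)}} = \frac{11 \cdot 2 \cdot 10 \left(-12 + 10\right) \left(-2 + 2 \cdot 10 \left(-12 + 10\right)\right)}{\frac{1}{984 - 398}} = \frac{11 \cdot 2 \cdot 10 \left(-2\right) \left(-2 + 2 \cdot 10 \left(-2\right)\right)}{\frac{1}{586}} = 11 \left(-40\right) \left(-2 - 40\right) \frac{1}{\frac{1}{586}} = 11 \left(-40\right) \left(-42\right) 586 = 18480 \cdot 586 = 10829280$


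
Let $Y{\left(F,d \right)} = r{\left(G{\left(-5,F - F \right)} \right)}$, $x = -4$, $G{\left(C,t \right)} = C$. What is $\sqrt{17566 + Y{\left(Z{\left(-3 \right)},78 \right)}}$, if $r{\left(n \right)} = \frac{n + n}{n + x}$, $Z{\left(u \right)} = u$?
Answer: $\frac{2 \sqrt{39526}}{3} \approx 132.54$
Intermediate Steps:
$r{\left(n \right)} = \frac{2 n}{-4 + n}$ ($r{\left(n \right)} = \frac{n + n}{n - 4} = \frac{2 n}{-4 + n}$)
$Y{\left(F,d \right)} = \frac{10}{9}$ ($Y{\left(F,d \right)} = 2 \left(-5\right) \frac{1}{-4 - 5} = 2 \left(-5\right) \frac{1}{-9} = 2 \left(-5\right) \left(- \frac{1}{9}\right) = \frac{10}{9}$)
$\sqrt{17566 + Y{\left(Z{\left(-3 \right)},78 \right)}} = \sqrt{17566 + \frac{10}{9}} = \sqrt{\frac{158104}{9}} = \frac{2 \sqrt{39526}}{3}$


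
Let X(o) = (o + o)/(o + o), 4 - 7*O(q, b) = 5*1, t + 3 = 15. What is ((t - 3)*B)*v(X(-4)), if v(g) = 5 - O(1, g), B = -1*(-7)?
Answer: 324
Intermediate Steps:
B = 7
t = 12 (t = -3 + 15 = 12)
O(q, b) = -⅐ (O(q, b) = 4/7 - 5/7 = -⅐)
X(o) = 1 (X(o) = (2*o)/((2*o)) = (2*o)*(1/(2*o)) = 1)
v(g) = 36/7 (v(g) = 5 - 1*(-⅐) = 5 + ⅐ = 36/7)
((t - 3)*B)*v(X(-4)) = ((12 - 3)*7)*(36/7) = (9*7)*(36/7) = 63*(36/7) = 324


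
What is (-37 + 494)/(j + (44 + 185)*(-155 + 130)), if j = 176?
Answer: -457/5549 ≈ -0.082357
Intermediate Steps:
(-37 + 494)/(j + (44 + 185)*(-155 + 130)) = (-37 + 494)/(176 + (44 + 185)*(-155 + 130)) = 457/(176 + 229*(-25)) = 457/(176 - 5725) = 457/(-5549) = 457*(-1/5549) = -457/5549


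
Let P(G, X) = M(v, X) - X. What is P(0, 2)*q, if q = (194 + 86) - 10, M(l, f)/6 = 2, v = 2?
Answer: 2700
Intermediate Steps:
M(l, f) = 12 (M(l, f) = 6*2 = 12)
P(G, X) = 12 - X
q = 270 (q = 280 - 10 = 270)
P(0, 2)*q = (12 - 1*2)*270 = (12 - 2)*270 = 10*270 = 2700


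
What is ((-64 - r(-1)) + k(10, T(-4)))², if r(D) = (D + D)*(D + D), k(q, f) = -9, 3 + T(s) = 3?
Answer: 5929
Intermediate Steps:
T(s) = 0 (T(s) = -3 + 3 = 0)
r(D) = 4*D² (r(D) = (2*D)*(2*D) = 4*D²)
((-64 - r(-1)) + k(10, T(-4)))² = ((-64 - 4*(-1)²) - 9)² = ((-64 - 4) - 9)² = (-68 - 9)² = (-77)² = 5929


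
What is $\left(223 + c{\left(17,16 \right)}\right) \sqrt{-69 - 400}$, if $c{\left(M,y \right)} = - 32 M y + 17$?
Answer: $- 8464 i \sqrt{469} \approx - 1.833 \cdot 10^{5} i$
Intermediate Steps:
$c{\left(M,y \right)} = 17 - 32 M y$ ($c{\left(M,y \right)} = - 32 M y + 17 = 17 - 32 M y$)
$\left(223 + c{\left(17,16 \right)}\right) \sqrt{-69 - 400} = \left(223 + \left(17 - 544 \cdot 16\right)\right) \sqrt{-69 - 400} = \left(223 + \left(17 - 8704\right)\right) \sqrt{-469} = \left(223 - 8687\right) i \sqrt{469} = - 8464 i \sqrt{469}$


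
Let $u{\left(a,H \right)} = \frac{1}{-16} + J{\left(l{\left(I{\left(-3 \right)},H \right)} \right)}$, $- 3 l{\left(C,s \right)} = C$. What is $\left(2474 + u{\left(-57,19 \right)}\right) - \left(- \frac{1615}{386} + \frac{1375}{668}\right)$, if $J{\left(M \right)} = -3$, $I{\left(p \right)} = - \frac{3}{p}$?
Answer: $\frac{1275348725}{515696} \approx 2473.1$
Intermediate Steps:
$l{\left(C,s \right)} = - \frac{C}{3}$
$u{\left(a,H \right)} = - \frac{49}{16}$ ($u{\left(a,H \right)} = \frac{1}{-16} - 3 = - \frac{1}{16} - 3 = - \frac{49}{16}$)
$\left(2474 + u{\left(-57,19 \right)}\right) - \left(- \frac{1615}{386} + \frac{1375}{668}\right) = \left(2474 - \frac{49}{16}\right) - \left(- \frac{1615}{386} + \frac{1375}{668}\right) = \frac{39535}{16} - - \frac{274035}{128924} = \frac{39535}{16} + \left(\frac{1615}{386} - \frac{1375}{668}\right) = \frac{39535}{16} + \frac{274035}{128924} = \frac{1275348725}{515696}$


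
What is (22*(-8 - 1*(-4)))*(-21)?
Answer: 1848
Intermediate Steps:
(22*(-8 - 1*(-4)))*(-21) = (22*(-8 + 4))*(-21) = (22*(-4))*(-21) = -88*(-21) = 1848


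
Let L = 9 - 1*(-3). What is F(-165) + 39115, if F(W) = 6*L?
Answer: 39187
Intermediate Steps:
L = 12 (L = 9 + 3 = 12)
F(W) = 72 (F(W) = 6*12 = 72)
F(-165) + 39115 = 72 + 39115 = 39187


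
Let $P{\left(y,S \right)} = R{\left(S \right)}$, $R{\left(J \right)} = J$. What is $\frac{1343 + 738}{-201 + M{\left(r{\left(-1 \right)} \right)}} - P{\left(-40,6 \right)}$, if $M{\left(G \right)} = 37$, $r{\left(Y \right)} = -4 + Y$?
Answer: $- \frac{3065}{164} \approx -18.689$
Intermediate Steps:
$P{\left(y,S \right)} = S$
$\frac{1343 + 738}{-201 + M{\left(r{\left(-1 \right)} \right)}} - P{\left(-40,6 \right)} = \frac{1343 + 738}{-201 + 37} - 6 = \frac{2081}{-164} - 6 = 2081 \left(- \frac{1}{164}\right) - 6 = - \frac{2081}{164} - 6 = - \frac{3065}{164}$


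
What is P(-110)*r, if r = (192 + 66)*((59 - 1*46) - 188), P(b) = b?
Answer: 4966500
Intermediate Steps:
r = -45150 (r = 258*((59 - 46) - 188) = 258*(13 - 188) = 258*(-175) = -45150)
P(-110)*r = -110*(-45150) = 4966500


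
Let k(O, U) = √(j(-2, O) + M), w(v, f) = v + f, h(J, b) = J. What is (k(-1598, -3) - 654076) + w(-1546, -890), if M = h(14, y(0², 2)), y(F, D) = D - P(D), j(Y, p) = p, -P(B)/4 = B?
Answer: -656512 + 12*I*√11 ≈ -6.5651e+5 + 39.799*I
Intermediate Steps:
P(B) = -4*B
y(F, D) = 5*D (y(F, D) = D - (-4)*D = D + 4*D = 5*D)
w(v, f) = f + v
M = 14
k(O, U) = √(14 + O) (k(O, U) = √(O + 14) = √(14 + O))
(k(-1598, -3) - 654076) + w(-1546, -890) = (√(14 - 1598) - 654076) + (-890 - 1546) = (√(-1584) - 654076) - 2436 = (12*I*√11 - 654076) - 2436 = (-654076 + 12*I*√11) - 2436 = -656512 + 12*I*√11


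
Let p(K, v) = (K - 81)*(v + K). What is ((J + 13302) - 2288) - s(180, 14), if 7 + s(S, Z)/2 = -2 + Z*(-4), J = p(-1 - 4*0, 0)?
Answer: 11226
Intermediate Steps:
p(K, v) = (-81 + K)*(K + v)
J = 82 (J = (-1 - 4*0)² - 81*(-1 - 4*0) - 81*0 + (-1 - 4*0)*0 = (-1 + 0)² - 81*(-1 + 0) + 0 + (-1 + 0)*0 = (-1)² - 81*(-1) + 0 - 1*0 = 1 + 81 + 0 + 0 = 82)
s(S, Z) = -18 - 8*Z (s(S, Z) = -14 + 2*(-2 + Z*(-4)) = -14 + 2*(-2 - 4*Z) = -14 + (-4 - 8*Z) = -18 - 8*Z)
((J + 13302) - 2288) - s(180, 14) = ((82 + 13302) - 2288) - (-18 - 8*14) = (13384 - 2288) - (-18 - 112) = 11096 - 1*(-130) = 11096 + 130 = 11226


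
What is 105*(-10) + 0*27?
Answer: -1050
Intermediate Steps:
105*(-10) + 0*27 = -1050 + 0 = -1050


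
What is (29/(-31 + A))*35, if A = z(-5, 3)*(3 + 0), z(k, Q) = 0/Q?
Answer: -1015/31 ≈ -32.742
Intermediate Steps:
z(k, Q) = 0
A = 0 (A = 0*(3 + 0) = 0*3 = 0)
(29/(-31 + A))*35 = (29/(-31 + 0))*35 = (29/(-31))*35 = -1/31*29*35 = -29/31*35 = -1015/31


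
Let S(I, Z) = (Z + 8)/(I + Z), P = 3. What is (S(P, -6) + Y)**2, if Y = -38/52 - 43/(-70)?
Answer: 1142761/1863225 ≈ 0.61332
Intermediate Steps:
S(I, Z) = (8 + Z)/(I + Z)
Y = -53/455 (Y = -38*1/52 - 43*(-1/70) = -19/26 + 43/70 = -53/455 ≈ -0.11648)
(S(P, -6) + Y)**2 = ((8 - 6)/(3 - 6) - 53/455)**2 = (2/(-3) - 53/455)**2 = (-1/3*2 - 53/455)**2 = (-2/3 - 53/455)**2 = (-1069/1365)**2 = 1142761/1863225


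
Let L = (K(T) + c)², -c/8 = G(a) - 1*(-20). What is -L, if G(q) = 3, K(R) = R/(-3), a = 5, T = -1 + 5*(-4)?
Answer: -31329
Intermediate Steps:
T = -21 (T = -1 - 20 = -21)
K(R) = -R/3 (K(R) = R*(-⅓) = -R/3)
c = -184 (c = -8*(3 - 1*(-20)) = -8*(3 + 20) = -8*23 = -184)
L = 31329 (L = (-⅓*(-21) - 184)² = (7 - 184)² = (-177)² = 31329)
-L = -1*31329 = -31329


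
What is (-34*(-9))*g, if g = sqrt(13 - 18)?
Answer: 306*I*sqrt(5) ≈ 684.24*I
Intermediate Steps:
g = I*sqrt(5) (g = sqrt(-5) = I*sqrt(5) ≈ 2.2361*I)
(-34*(-9))*g = (-34*(-9))*(I*sqrt(5)) = 306*(I*sqrt(5)) = 306*I*sqrt(5)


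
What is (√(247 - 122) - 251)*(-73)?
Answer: 18323 - 365*√5 ≈ 17507.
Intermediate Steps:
(√(247 - 122) - 251)*(-73) = (√125 - 251)*(-73) = (5*√5 - 251)*(-73) = (-251 + 5*√5)*(-73) = 18323 - 365*√5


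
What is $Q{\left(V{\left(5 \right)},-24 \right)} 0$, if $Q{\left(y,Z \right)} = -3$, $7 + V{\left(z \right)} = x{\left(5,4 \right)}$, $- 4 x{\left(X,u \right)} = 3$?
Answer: $0$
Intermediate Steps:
$x{\left(X,u \right)} = - \frac{3}{4}$ ($x{\left(X,u \right)} = \left(- \frac{1}{4}\right) 3 = - \frac{3}{4}$)
$V{\left(z \right)} = - \frac{31}{4}$ ($V{\left(z \right)} = -7 - \frac{3}{4} = - \frac{31}{4}$)
$Q{\left(V{\left(5 \right)},-24 \right)} 0 = \left(-3\right) 0 = 0$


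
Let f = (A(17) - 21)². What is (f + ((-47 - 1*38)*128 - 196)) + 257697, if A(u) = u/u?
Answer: 247021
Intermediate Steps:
A(u) = 1
f = 400 (f = (1 - 21)² = (-20)² = 400)
(f + ((-47 - 1*38)*128 - 196)) + 257697 = (400 + ((-47 - 1*38)*128 - 196)) + 257697 = (400 + ((-47 - 38)*128 - 196)) + 257697 = (400 + (-85*128 - 196)) + 257697 = (400 + (-10880 - 196)) + 257697 = (400 - 11076) + 257697 = -10676 + 257697 = 247021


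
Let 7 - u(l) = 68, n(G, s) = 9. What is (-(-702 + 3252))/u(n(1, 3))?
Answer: 2550/61 ≈ 41.803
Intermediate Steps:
u(l) = -61 (u(l) = 7 - 1*68 = 7 - 68 = -61)
(-(-702 + 3252))/u(n(1, 3)) = -(-702 + 3252)/(-61) = -1*2550*(-1/61) = -2550*(-1/61) = 2550/61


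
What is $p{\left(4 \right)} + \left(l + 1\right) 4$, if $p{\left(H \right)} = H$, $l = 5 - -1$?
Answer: $32$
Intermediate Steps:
$l = 6$ ($l = 5 + 1 = 6$)
$p{\left(4 \right)} + \left(l + 1\right) 4 = 4 + \left(6 + 1\right) 4 = 4 + 7 \cdot 4 = 4 + 28 = 32$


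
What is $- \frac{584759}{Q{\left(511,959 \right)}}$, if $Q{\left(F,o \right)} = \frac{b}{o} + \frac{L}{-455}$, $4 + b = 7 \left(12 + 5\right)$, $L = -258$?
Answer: $- \frac{36450952265}{42821} \approx -8.5124 \cdot 10^{5}$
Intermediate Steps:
$b = 115$ ($b = -4 + 7 \left(12 + 5\right) = -4 + 7 \cdot 17 = -4 + 119 = 115$)
$Q{\left(F,o \right)} = \frac{258}{455} + \frac{115}{o}$ ($Q{\left(F,o \right)} = \frac{115}{o} - \frac{258}{-455} = \frac{115}{o} - - \frac{258}{455} = \frac{115}{o} + \frac{258}{455} = \frac{258}{455} + \frac{115}{o}$)
$- \frac{584759}{Q{\left(511,959 \right)}} = - \frac{584759}{\frac{258}{455} + \frac{115}{959}} = - \frac{584759}{\frac{42821}{62335}} = \left(-584759\right) \frac{62335}{42821} = - \frac{36450952265}{42821}$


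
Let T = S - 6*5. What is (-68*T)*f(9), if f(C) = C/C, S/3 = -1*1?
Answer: 2244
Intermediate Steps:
S = -3 (S = 3*(-1*1) = 3*(-1) = -3)
f(C) = 1
T = -33 (T = -3 - 6*5 = -3 - 30 = -33)
(-68*T)*f(9) = -68*(-33)*1 = 2244*1 = 2244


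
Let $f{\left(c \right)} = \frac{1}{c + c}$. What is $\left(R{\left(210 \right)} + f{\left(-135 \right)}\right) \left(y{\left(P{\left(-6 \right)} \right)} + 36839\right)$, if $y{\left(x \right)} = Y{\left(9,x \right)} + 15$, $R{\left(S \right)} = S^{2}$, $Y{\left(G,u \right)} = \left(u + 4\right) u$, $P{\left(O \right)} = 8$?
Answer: $\frac{43996361305}{27} \approx 1.6295 \cdot 10^{9}$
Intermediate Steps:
$Y{\left(G,u \right)} = u \left(4 + u\right)$ ($Y{\left(G,u \right)} = \left(4 + u\right) u = u \left(4 + u\right)$)
$f{\left(c \right)} = \frac{1}{2 c}$
$y{\left(x \right)} = 15 + x \left(4 + x\right)$ ($y{\left(x \right)} = x \left(4 + x\right) + 15 = 15 + x \left(4 + x\right)$)
$\left(R{\left(210 \right)} + f{\left(-135 \right)}\right) \left(y{\left(P{\left(-6 \right)} \right)} + 36839\right) = \left(210^{2} + \frac{1}{2 \left(-135\right)}\right) \left(\left(15 + 8 \left(4 + 8\right)\right) + 36839\right) = \left(44100 + \frac{1}{2} \left(- \frac{1}{135}\right)\right) \left(\left(15 + 8 \cdot 12\right) + 36839\right) = \left(44100 - \frac{1}{270}\right) \left(\left(15 + 96\right) + 36839\right) = \frac{11906999 \left(111 + 36839\right)}{270} = \frac{11906999}{270} \cdot 36950 = \frac{43996361305}{27}$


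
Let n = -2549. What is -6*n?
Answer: 15294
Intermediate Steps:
-6*n = -6*(-2549) = 15294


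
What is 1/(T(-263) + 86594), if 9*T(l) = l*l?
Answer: 9/848515 ≈ 1.0607e-5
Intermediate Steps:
T(l) = l**2/9 (T(l) = (l*l)/9 = l**2/9)
1/(T(-263) + 86594) = 1/((1/9)*(-263)**2 + 86594) = 1/((1/9)*69169 + 86594) = 1/(69169/9 + 86594) = 1/(848515/9) = 9/848515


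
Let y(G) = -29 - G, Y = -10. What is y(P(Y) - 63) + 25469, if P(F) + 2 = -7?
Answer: 25512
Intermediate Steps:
P(F) = -9 (P(F) = -2 - 7 = -9)
y(P(Y) - 63) + 25469 = (-29 - (-9 - 63)) + 25469 = (-29 - 1*(-72)) + 25469 = (-29 + 72) + 25469 = 43 + 25469 = 25512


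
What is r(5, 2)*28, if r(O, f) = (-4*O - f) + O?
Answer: -476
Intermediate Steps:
r(O, f) = -f - 3*O (r(O, f) = (-f - 4*O) + O = -f - 3*O)
r(5, 2)*28 = (-1*2 - 3*5)*28 = (-2 - 15)*28 = -17*28 = -476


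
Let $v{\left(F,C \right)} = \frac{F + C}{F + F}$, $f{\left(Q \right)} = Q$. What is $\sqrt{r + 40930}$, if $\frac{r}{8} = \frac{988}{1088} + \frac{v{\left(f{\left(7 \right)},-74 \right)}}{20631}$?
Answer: $\frac{\sqrt{1865767834617414}}{213486} \approx 202.33$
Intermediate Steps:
$v{\left(F,C \right)} = \frac{C + F}{2 F}$
$r = \frac{35661887}{4910178}$ ($r = 8 \left(\frac{988}{1088} + \frac{\frac{1}{2} \cdot \frac{1}{7} \left(-74 + 7\right)}{20631}\right) = 8 \left(988 \cdot \frac{1}{1088} + \frac{1}{2} \cdot \frac{1}{7} \left(-67\right) \frac{1}{20631}\right) = 8 \left(\frac{247}{272} - \frac{67}{288834}\right) = 8 \cdot \frac{35661887}{39281424} = \frac{35661887}{4910178} \approx 7.2628$)
$\sqrt{r + 40930} = \sqrt{\frac{35661887}{4910178} + 40930} = \sqrt{\frac{201009247427}{4910178}} = \frac{\sqrt{1865767834617414}}{213486}$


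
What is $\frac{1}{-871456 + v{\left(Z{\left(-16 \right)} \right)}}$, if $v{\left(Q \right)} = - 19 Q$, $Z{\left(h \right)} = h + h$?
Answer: $- \frac{1}{870848} \approx -1.1483 \cdot 10^{-6}$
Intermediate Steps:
$Z{\left(h \right)} = 2 h$
$\frac{1}{-871456 + v{\left(Z{\left(-16 \right)} \right)}} = \frac{1}{-871456 - 19 \cdot 2 \left(-16\right)} = \frac{1}{-871456 - -608} = \frac{1}{-871456 + 608} = \frac{1}{-870848} = - \frac{1}{870848}$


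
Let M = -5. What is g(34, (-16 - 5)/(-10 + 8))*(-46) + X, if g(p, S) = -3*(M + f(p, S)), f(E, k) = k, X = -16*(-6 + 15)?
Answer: 615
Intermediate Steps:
X = -144 (X = -16*9 = -144)
g(p, S) = 15 - 3*S (g(p, S) = -3*(-5 + S) = 15 - 3*S)
g(34, (-16 - 5)/(-10 + 8))*(-46) + X = (15 - 3*(-16 - 5)/(-10 + 8))*(-46) - 144 = (15 - (-63)/(-2))*(-46) - 144 = (15 - (-63)*(-1)/2)*(-46) - 144 = (15 - 3*21/2)*(-46) - 144 = (15 - 63/2)*(-46) - 144 = -33/2*(-46) - 144 = 759 - 144 = 615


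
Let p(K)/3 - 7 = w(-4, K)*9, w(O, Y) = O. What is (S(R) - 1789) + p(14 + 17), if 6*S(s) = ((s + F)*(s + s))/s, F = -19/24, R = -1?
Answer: -135115/72 ≈ -1876.6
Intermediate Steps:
F = -19/24 (F = -19*1/24 = -19/24 ≈ -0.79167)
p(K) = -87 (p(K) = 21 + 3*(-4*9) = 21 + 3*(-36) = 21 - 108 = -87)
S(s) = -19/72 + s/3 (S(s) = (((s - 19/24)*(s + s))/s)/6 = (((-19/24 + s)*(2*s))/s)/6 = ((2*s*(-19/24 + s))/s)/6 = (-19/12 + 2*s)/6 = -19/72 + s/3)
(S(R) - 1789) + p(14 + 17) = ((-19/72 + (1/3)*(-1)) - 1789) - 87 = ((-19/72 - 1/3) - 1789) - 87 = (-43/72 - 1789) - 87 = -128851/72 - 87 = -135115/72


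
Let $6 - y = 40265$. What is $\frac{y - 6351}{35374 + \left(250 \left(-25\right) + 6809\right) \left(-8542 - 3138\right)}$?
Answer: $\frac{23305}{3246873} \approx 0.0071777$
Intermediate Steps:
$y = -40259$ ($y = 6 - 40265 = -40259$)
$\frac{y - 6351}{35374 + \left(250 \left(-25\right) + 6809\right) \left(-8542 - 3138\right)} = \frac{-40259 - 6351}{35374 + \left(250 \left(-25\right) + 6809\right) \left(-8542 - 3138\right)} = - \frac{46610}{35374 + \left(-6250 + 6809\right) \left(-11680\right)} = - \frac{46610}{35374 + 559 \left(-11680\right)} = - \frac{46610}{35374 - 6529120} = - \frac{46610}{-6493746} = \left(-46610\right) \left(- \frac{1}{6493746}\right) = \frac{23305}{3246873}$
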